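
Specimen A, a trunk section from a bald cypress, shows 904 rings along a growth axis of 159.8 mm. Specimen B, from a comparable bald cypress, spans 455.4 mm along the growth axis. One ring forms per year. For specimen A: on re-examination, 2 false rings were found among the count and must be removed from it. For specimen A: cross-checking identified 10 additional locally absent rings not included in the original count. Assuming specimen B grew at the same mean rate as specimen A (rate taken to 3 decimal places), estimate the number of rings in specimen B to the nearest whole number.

2602 rings

Specimen A: correcting the raw count gives 904 − 2 + 10 = 912 true rings.
A: Mean rate = 159.8 mm / 912 years ≈ 0.175 mm/yr.
Specimen B: 455.4 mm / 0.175 mm per year = 2602.29 years ≈ 2602 rings.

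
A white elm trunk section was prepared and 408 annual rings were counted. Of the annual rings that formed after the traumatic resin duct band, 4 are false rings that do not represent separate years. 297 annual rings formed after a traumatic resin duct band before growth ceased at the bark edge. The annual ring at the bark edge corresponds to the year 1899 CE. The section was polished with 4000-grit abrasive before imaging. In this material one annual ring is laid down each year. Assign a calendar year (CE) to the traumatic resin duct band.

1606 CE

297 annual rings formed after the traumatic resin duct band.
Removing the 4 false annual rings leaves 297 − 4 = 293 true annual rings beyond the traumatic resin duct band.
1899 − 293 = 1606 CE.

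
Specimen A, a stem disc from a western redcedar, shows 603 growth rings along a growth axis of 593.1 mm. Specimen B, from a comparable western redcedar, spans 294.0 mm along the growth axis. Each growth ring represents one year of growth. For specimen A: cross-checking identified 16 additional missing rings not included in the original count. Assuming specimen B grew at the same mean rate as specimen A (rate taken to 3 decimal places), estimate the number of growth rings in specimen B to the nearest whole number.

Specimen A: true growth ring count = 603 + 16 = 619.
A: 593.1 mm over 619 years gives 593.1 / 619 ≈ 0.958 mm/yr.
B spans 294.0 / 0.958 = 306.89 years ≈ 307 growth rings.

307 growth rings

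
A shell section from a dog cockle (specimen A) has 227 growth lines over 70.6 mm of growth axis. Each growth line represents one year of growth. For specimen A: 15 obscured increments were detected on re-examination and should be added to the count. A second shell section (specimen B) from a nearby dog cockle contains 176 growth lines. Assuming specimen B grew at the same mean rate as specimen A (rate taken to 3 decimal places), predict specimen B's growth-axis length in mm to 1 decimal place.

51.4 mm

Specimen A: adjusted count: 227 + 15 = 242 growth lines.
A: 70.6 mm over 242 years gives 70.6 / 242 ≈ 0.292 mm per year.
B's length ≈ 0.292 × 176 = 51.4 mm.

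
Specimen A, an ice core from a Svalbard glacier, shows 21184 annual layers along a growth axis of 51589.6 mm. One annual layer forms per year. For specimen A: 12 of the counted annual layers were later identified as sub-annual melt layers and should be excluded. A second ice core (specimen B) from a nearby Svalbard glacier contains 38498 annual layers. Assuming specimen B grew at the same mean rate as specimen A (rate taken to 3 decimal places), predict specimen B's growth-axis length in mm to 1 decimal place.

Specimen A: correcting the raw count gives 21184 − 12 = 21172 true annual layers.
A: Extension rate ≈ 51589.6 / 21172 = 2.437 mm per year.
Length of B = 2.437 × 38498 = 93819.6 mm.

93819.6 mm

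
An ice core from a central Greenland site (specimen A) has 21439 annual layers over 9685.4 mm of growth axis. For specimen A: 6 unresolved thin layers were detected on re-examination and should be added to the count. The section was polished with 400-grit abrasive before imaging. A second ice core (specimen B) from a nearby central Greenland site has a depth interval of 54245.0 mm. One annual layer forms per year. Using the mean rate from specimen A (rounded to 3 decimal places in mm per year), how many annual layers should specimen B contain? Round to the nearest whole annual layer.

Specimen A: adjusted count: 21439 + 6 = 21445 annual layers.
A: Extension rate ≈ 9685.4 / 21445 = 0.452 mm per year.
Specimen B: 54245.0 mm / 0.452 mm per year = 120011.06 years ≈ 120011 annual layers.

120011 annual layers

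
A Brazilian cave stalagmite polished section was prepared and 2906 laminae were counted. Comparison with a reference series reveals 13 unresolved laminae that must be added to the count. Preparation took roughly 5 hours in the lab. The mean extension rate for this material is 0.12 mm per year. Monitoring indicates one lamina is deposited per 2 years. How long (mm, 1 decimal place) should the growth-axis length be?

700.6 mm

After corrections the count is 2906 + 13 = 2919 laminae.
2919 laminae at 2 years each span 2919 × 2 = 5838 years.
Predicted length = 0.12 mm/year × 5838 years = 700.6 mm.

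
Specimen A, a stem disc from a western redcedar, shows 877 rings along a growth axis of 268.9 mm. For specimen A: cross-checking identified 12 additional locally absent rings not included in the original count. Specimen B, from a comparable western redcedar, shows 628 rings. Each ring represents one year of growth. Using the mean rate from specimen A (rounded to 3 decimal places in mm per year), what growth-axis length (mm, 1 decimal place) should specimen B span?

189.7 mm

Specimen A: after corrections the count is 877 + 12 = 889 rings.
A: 268.9 mm over 889 years gives 268.9 / 889 ≈ 0.302 mm/year.
Length of B = 0.302 × 628 = 189.7 mm.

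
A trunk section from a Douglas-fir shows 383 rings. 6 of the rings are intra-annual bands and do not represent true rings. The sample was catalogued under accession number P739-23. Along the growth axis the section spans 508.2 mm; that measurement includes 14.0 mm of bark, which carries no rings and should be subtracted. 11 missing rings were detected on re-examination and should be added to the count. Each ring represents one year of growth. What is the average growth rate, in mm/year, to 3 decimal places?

After corrections the count is 383 − 6 + 11 = 388 rings.
Net length = 508.2 − 14.0 = 494.2 mm.
494.2 mm over 388 years gives 494.2 / 388 ≈ 1.274 mm/year.

1.274 mm/year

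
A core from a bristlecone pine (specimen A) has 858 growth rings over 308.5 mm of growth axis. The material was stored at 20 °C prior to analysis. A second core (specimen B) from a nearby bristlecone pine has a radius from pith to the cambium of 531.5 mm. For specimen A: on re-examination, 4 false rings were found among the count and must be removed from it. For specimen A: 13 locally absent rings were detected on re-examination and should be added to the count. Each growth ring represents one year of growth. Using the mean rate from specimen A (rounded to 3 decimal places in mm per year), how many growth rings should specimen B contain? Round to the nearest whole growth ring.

Specimen A: true growth ring count = 858 − 4 + 13 = 867.
A: Extension rate ≈ 308.5 / 867 = 0.356 mm per year.
Specimen B: 531.5 mm / 0.356 mm per year = 1492.98 years ≈ 1493 growth rings.

1493 growth rings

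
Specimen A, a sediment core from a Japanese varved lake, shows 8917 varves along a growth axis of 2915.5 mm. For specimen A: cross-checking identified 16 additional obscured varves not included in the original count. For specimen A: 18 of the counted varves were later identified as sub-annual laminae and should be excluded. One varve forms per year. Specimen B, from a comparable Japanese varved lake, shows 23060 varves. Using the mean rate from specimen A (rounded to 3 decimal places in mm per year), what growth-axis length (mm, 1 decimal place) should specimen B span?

7540.6 mm

Specimen A: true varve count = 8917 − 18 + 16 = 8915.
A: Mean rate = 2915.5 mm / 8915 years ≈ 0.327 mm/yr.
For B, 0.327 mm/year × 23060 years = 7540.6 mm.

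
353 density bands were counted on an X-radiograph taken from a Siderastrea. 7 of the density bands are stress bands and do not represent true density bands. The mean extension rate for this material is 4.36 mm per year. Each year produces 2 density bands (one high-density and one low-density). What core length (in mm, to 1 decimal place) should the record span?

754.3 mm

Adjusted count: 353 − 7 = 346 density bands.
346 density bands at 2 per year is 346 / 2 = 173 years.
Predicted length = 4.36 mm/year × 173 years = 754.3 mm.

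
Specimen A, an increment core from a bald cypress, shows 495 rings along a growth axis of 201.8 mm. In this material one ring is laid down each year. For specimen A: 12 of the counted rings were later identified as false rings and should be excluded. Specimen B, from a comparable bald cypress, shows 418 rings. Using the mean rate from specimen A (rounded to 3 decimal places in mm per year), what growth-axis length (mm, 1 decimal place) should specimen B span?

Specimen A: correcting the raw count gives 495 − 12 = 483 true rings.
A: Mean rate = 201.8 mm / 483 years ≈ 0.418 mm/year.
Length of B = 0.418 × 418 = 174.7 mm.

174.7 mm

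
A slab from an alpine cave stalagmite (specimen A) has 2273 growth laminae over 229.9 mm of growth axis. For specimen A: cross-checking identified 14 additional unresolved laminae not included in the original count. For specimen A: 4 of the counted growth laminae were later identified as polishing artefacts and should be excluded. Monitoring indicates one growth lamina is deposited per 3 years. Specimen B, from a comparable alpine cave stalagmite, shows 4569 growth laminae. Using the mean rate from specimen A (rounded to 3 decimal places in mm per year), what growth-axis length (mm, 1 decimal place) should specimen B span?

Specimen A: true growth lamina count = 2273 − 4 + 14 = 2283.
Specimen A: at 3 years per growth lamina, 2283 × 3 = 6849 years.
A: Extension rate ≈ 229.9 / 6849 = 0.034 mm/year.
Specimen B: at 3 years per growth lamina, 4569 × 3 = 13707 years. For B, 0.034 mm/year × 13707 years = 466.0 mm.

466.0 mm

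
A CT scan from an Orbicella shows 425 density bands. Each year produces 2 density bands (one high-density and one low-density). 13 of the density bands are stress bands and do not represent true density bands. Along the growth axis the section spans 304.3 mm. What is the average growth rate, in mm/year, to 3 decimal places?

True density band count = 425 − 13 = 412.
With 2 density bands per year, 412 / 2 = 206 years.
Extension rate ≈ 304.3 / 206 = 1.477 mm/year.

1.477 mm/year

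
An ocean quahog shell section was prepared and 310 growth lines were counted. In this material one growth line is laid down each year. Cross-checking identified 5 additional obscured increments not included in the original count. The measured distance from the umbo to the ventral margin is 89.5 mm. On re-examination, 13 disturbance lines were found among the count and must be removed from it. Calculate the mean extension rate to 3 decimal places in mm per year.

Adjusted count: 310 − 13 + 5 = 302 growth lines.
Extension rate ≈ 89.5 / 302 = 0.296 mm per year.

0.296 mm per year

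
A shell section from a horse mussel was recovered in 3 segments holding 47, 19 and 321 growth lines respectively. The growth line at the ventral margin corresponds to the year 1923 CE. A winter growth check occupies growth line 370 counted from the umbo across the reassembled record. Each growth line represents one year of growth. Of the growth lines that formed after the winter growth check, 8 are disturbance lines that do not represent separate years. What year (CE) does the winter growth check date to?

Total growth lines = 47 + 19 + 321 = 387.
The winter growth check sits at growth line 370 from the umbo, so 387 − 370 = 17 growth lines formed after it.
17 − 8 false = 9 true growth lines after the winter growth check.
Counting back 9 years from 1923 CE places the winter growth check in 1923 − 9 = 1914 CE.

1914 CE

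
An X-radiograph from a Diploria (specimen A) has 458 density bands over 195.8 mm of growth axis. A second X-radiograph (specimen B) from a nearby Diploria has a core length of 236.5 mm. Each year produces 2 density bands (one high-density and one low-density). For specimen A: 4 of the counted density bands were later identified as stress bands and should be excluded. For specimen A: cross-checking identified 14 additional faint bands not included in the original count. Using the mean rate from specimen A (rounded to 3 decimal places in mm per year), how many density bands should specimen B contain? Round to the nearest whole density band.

565 density bands

Specimen A: adjusted count: 458 − 4 + 14 = 468 density bands.
Specimen A: dividing by 2 density bands per year: 468 / 2 = 234 years.
A: Mean rate = 195.8 mm / 234 years ≈ 0.837 mm/year.
For B, 236.5 / 0.837 = 282.56 years; at 2 density bands per year that is 282.56 × 2 ≈ 565 density bands.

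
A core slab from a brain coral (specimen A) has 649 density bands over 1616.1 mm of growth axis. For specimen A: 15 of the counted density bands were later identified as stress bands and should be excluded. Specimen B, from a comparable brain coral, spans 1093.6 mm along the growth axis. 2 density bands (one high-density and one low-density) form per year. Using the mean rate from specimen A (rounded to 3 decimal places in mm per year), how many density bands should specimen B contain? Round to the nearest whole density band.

Specimen A: after corrections the count is 649 − 15 = 634 density bands.
Specimen A: 634 density bands at 2 per year is 634 / 2 = 317 years.
A: Mean rate = 1616.1 mm / 317 years ≈ 5.098 mm per year.
B spans 1093.6 / 5.098 = 214.52 years; at 2 density bands per year that is 214.52 × 2 ≈ 429 density bands.

429 density bands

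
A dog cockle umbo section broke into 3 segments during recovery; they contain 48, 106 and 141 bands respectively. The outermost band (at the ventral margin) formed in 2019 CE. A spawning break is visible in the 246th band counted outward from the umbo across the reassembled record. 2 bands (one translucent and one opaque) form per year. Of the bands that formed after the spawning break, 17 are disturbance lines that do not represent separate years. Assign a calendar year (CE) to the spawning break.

2003 CE

Total bands = 48 + 106 + 141 = 295.
295 − 246 = 49 bands lie beyond the spawning break toward the ventral margin.
49 − 17 false = 32 true bands after the spawning break.
Dividing by 2 bands per year: 32 / 2 = 16 years.
The band at the ventral margin is 2019 CE, so the spawning break dates to 2019 − 16 = 2003 CE.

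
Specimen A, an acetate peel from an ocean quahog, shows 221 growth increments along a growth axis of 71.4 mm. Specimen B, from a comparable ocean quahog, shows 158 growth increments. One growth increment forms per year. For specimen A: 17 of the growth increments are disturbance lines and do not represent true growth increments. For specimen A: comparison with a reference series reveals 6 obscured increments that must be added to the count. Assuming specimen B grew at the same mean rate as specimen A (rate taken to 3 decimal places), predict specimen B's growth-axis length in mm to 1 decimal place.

53.7 mm

Specimen A: after corrections the count is 221 − 17 + 6 = 210 growth increments.
A: Extension rate ≈ 71.4 / 210 = 0.340 mm/yr.
For B, 0.340 mm/year × 158 years = 53.7 mm.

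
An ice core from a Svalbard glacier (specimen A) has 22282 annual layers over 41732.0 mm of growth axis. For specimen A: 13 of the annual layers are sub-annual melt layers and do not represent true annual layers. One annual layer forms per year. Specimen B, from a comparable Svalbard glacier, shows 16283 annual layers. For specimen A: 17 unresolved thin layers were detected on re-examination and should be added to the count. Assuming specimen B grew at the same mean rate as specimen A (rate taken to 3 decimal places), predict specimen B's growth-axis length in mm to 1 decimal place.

Specimen A: correcting the raw count gives 22282 − 13 + 17 = 22286 true annual layers.
A: Mean rate = 41732.0 mm / 22286 years ≈ 1.873 mm/yr.
Length of B = 1.873 × 16283 = 30498.1 mm.

30498.1 mm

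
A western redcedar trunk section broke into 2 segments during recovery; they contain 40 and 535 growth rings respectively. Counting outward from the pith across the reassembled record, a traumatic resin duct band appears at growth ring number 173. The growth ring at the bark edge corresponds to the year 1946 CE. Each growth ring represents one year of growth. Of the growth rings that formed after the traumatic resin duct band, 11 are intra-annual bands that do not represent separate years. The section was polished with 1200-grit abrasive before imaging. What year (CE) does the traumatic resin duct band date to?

Total growth rings = 40 + 535 = 575.
Between growth ring 173 and the bark edge there are 575 − 173 = 402 growth rings.
402 − 11 false = 391 true growth rings after the traumatic resin duct band.
The growth ring at the bark edge is 1946 CE, so the traumatic resin duct band dates to 1946 − 391 = 1555 CE.

1555 CE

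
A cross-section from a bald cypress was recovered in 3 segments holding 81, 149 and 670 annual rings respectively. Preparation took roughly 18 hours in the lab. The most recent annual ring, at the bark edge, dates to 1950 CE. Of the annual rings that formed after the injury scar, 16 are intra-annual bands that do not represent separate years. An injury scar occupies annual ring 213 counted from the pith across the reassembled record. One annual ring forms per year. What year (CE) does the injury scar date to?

1279 CE

Total annual rings = 81 + 149 + 670 = 900.
900 − 213 = 687 annual rings lie beyond the injury scar toward the bark edge.
687 − 16 false = 671 true annual rings after the injury scar.
1950 − 671 = 1279 CE.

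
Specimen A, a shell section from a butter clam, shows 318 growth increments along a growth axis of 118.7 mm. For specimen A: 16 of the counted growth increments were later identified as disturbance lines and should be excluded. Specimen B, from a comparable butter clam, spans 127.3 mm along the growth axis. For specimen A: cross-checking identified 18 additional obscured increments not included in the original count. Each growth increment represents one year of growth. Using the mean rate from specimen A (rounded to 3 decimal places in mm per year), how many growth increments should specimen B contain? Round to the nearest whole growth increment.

343 growth increments

Specimen A: adjusted count: 318 − 16 + 18 = 320 growth increments.
A: Extension rate ≈ 118.7 / 320 = 0.371 mm per year.
For B, 127.3 / 0.371 = 343.13 years ≈ 343 growth increments.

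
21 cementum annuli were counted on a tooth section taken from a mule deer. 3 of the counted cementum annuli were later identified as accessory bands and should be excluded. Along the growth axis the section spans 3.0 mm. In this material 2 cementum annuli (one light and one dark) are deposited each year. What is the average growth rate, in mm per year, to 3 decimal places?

True cementum annulus count = 21 − 3 = 18.
Dividing by 2 cementum annuli per year: 18 / 2 = 9 years.
Extension rate ≈ 3.0 / 9 = 0.333 mm per year.

0.333 mm per year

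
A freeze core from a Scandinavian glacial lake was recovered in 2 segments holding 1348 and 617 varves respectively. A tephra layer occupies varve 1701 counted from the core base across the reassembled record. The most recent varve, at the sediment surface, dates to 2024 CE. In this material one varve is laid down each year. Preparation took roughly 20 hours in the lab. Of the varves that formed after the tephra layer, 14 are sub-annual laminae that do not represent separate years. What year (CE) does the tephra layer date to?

1774 CE

Total varves = 1348 + 617 = 1965.
The tephra layer sits at varve 1701 from the core base, so 1965 − 1701 = 264 varves formed after it.
Removing the 14 false varves leaves 264 − 14 = 250 true varves beyond the tephra layer.
The varve at the sediment surface is 2024 CE, so the tephra layer dates to 2024 − 250 = 1774 CE.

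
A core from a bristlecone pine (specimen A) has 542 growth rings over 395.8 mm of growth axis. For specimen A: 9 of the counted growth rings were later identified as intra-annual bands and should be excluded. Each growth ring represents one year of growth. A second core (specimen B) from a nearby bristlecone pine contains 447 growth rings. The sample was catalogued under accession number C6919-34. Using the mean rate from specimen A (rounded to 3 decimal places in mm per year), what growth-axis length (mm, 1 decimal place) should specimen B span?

332.1 mm

Specimen A: after corrections the count is 542 − 9 = 533 growth rings.
A: Extension rate ≈ 395.8 / 533 = 0.743 mm/year.
Length of B = 0.743 × 447 = 332.1 mm.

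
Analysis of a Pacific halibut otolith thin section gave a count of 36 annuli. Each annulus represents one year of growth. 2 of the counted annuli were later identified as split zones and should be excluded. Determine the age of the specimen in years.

34 yr

After corrections the count is 36 − 2 = 34 annuli.
At one annulus per year, that is 34 years.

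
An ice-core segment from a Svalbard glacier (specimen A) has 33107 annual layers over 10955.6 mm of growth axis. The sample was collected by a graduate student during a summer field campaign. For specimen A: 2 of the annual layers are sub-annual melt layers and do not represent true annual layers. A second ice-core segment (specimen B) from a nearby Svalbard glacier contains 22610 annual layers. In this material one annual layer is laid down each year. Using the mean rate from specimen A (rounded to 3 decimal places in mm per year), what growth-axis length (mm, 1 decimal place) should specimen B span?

Specimen A: adjusted count: 33107 − 2 = 33105 annual layers.
A: 10955.6 mm over 33105 years gives 10955.6 / 33105 ≈ 0.331 mm/year.
B's length ≈ 0.331 × 22610 = 7483.9 mm.

7483.9 mm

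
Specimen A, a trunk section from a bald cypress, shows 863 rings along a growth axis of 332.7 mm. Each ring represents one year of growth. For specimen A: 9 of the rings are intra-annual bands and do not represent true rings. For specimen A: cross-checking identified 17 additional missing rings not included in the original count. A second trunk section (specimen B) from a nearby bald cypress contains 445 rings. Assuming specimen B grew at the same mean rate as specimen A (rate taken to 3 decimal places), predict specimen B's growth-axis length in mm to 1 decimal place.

Specimen A: correcting the raw count gives 863 − 9 + 17 = 871 true rings.
A: Extension rate ≈ 332.7 / 871 = 0.382 mm/year.
For B, 0.382 mm/year × 445 years = 170.0 mm.

170.0 mm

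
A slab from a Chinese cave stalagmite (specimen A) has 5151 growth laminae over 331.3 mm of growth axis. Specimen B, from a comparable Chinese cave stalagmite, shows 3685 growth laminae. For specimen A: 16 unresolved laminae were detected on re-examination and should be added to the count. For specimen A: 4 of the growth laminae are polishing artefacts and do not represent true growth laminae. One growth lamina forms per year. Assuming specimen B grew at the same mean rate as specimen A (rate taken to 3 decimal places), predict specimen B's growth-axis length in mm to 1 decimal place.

Specimen A: correcting the raw count gives 5151 − 4 + 16 = 5163 true growth laminae.
A: 331.3 mm over 5163 years gives 331.3 / 5163 ≈ 0.064 mm/yr.
For B, 0.064 mm/year × 3685 years = 235.8 mm.

235.8 mm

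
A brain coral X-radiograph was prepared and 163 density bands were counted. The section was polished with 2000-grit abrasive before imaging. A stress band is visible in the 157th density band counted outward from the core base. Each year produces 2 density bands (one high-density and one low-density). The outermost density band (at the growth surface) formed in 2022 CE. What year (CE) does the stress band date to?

2019 CE

163 − 157 = 6 density bands lie beyond the stress band toward the growth surface.
Dividing by 2 density bands per year: 6 / 2 = 3 years.
Counting back 3 years from 2022 CE places the stress band in 2022 − 3 = 2019 CE.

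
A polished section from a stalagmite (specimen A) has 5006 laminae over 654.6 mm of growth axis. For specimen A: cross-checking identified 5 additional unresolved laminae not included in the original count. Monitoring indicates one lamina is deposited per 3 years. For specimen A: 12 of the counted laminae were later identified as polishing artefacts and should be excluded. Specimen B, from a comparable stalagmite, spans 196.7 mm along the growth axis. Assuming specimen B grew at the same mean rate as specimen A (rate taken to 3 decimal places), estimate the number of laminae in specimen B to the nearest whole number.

1490 laminae

Specimen A: correcting the raw count gives 5006 − 12 + 5 = 4999 true laminae.
Specimen A: at 3 years per lamina, 4999 × 3 = 14997 years.
A: Extension rate ≈ 654.6 / 14997 = 0.044 mm per year.
For B, 196.7 / 0.044 = 4470.45 years; at 3 years per lamina that is 4470.45 / 3 ≈ 1490 laminae.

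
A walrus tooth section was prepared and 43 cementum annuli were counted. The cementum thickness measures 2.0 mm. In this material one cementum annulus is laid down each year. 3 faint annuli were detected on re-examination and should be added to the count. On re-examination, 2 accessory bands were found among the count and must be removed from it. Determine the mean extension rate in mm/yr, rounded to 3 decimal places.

0.045 mm/yr

True cementum annulus count = 43 − 2 + 3 = 44.
Mean rate = 2.0 mm / 44 years ≈ 0.045 mm/yr.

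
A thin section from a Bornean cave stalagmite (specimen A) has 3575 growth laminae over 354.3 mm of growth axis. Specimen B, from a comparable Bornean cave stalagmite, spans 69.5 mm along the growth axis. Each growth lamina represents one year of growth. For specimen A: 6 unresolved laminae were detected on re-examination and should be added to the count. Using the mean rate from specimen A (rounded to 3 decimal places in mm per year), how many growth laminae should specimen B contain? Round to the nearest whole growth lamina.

702 growth laminae

Specimen A: adjusted count: 3575 + 6 = 3581 growth laminae.
A: Extension rate ≈ 354.3 / 3581 = 0.099 mm/year.
For B, 69.5 / 0.099 = 702.02 years ≈ 702 growth laminae.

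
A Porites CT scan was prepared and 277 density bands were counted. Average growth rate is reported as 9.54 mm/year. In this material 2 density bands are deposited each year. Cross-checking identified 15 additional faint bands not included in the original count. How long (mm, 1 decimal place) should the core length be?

Adjusted count: 277 + 15 = 292 density bands.
Dividing by 2 density bands per year: 292 / 2 = 146 years.
Length ≈ 9.54 × 146 = 1392.8 mm.

1392.8 mm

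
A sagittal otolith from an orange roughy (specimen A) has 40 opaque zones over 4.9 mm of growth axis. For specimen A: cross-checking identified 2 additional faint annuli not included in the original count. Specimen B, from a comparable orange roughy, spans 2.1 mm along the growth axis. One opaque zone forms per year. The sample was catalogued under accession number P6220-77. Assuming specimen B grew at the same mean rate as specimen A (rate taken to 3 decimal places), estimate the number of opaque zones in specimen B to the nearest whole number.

Specimen A: true opaque zone count = 40 + 2 = 42.
A: Extension rate ≈ 4.9 / 42 = 0.117 mm per year.
Specimen B: 2.1 mm / 0.117 mm per year = 17.95 years ≈ 18 opaque zones.

18 opaque zones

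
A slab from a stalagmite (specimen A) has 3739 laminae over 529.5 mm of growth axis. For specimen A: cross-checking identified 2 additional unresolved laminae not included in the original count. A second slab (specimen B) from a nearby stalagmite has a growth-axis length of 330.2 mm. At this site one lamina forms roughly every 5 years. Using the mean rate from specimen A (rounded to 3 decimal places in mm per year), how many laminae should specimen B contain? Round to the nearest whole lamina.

Specimen A: true lamina count = 3739 + 2 = 3741.
Specimen A: 3741 laminae at 5 years each span 3741 × 5 = 18705 years.
A: 529.5 mm over 18705 years gives 529.5 / 18705 ≈ 0.028 mm per year.
B spans 330.2 / 0.028 = 11792.86 years; at 5 years per lamina that is 11792.86 / 5 ≈ 2359 laminae.

2359 laminae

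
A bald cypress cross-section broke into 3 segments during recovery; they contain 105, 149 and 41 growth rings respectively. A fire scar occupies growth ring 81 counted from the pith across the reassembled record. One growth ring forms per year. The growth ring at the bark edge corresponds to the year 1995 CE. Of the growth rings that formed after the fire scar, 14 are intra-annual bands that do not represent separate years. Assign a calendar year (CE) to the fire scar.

1795 CE

Total growth rings = 105 + 149 + 41 = 295.
295 − 81 = 214 growth rings lie beyond the fire scar toward the bark edge.
214 − 14 false = 200 true growth rings after the fire scar.
The growth ring at the bark edge is 1995 CE, so the fire scar dates to 1995 − 200 = 1795 CE.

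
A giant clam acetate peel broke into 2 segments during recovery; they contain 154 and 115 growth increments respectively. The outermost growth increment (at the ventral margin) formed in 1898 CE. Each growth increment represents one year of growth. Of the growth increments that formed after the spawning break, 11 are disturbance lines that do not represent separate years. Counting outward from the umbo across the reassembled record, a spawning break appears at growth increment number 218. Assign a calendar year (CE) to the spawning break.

1858 CE

Total growth increments = 154 + 115 = 269.
Between growth increment 218 and the ventral margin there are 269 − 218 = 51 growth increments.
Excluding 11 false growth increments: 51 − 11 = 40.
1898 − 40 = 1858 CE.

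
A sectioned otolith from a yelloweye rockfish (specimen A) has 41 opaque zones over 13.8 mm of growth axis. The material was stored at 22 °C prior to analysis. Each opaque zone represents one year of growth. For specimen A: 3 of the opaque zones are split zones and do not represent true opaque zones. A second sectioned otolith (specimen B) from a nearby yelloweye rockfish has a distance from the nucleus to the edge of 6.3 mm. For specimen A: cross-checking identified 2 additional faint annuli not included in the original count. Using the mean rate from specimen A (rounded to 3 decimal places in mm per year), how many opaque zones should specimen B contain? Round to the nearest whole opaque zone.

Specimen A: correcting the raw count gives 41 − 3 + 2 = 40 true opaque zones.
A: 13.8 mm over 40 years gives 13.8 / 40 ≈ 0.345 mm/year.
B spans 6.3 / 0.345 = 18.26 years ≈ 18 opaque zones.

18 opaque zones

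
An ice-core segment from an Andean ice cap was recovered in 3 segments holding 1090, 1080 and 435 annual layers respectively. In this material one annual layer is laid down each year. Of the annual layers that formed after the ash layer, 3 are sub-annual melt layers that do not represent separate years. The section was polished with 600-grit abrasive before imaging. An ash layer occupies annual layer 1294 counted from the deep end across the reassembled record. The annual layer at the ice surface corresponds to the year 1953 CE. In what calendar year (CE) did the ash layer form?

Total annual layers = 1090 + 1080 + 435 = 2605.
The ash layer sits at annual layer 1294 from the deep end, so 2605 − 1294 = 1311 annual layers formed after it.
Removing the 3 false annual layers leaves 1311 − 3 = 1308 true annual layers beyond the ash layer.
Counting back 1308 years from 1953 CE places the ash layer in 1953 − 1308 = 645 CE.

645 CE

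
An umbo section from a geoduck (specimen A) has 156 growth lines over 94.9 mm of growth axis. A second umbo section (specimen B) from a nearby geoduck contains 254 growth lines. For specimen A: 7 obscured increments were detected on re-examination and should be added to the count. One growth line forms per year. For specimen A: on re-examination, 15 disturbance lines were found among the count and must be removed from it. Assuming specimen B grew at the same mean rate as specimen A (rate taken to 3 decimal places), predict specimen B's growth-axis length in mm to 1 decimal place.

Specimen A: true growth line count = 156 − 15 + 7 = 148.
A: Mean rate = 94.9 mm / 148 years ≈ 0.641 mm per year.
Length of B = 0.641 × 254 = 162.8 mm.

162.8 mm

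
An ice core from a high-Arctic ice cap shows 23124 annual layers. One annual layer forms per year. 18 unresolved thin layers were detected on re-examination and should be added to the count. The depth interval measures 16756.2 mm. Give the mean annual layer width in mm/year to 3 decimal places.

0.724 mm/year

Correcting the raw count gives 23124 + 18 = 23142 true annual layers.
16756.2 mm over 23142 years gives 16756.2 / 23142 ≈ 0.724 mm/year.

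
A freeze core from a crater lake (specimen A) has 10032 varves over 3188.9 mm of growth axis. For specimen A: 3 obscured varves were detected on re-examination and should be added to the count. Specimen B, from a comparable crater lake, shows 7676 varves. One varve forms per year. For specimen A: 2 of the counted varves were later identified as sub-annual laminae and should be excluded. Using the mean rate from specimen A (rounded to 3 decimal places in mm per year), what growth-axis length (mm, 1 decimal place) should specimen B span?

Specimen A: correcting the raw count gives 10032 − 2 + 3 = 10033 true varves.
A: Extension rate ≈ 3188.9 / 10033 = 0.318 mm per year.
Length of B = 0.318 × 7676 = 2441.0 mm.

2441.0 mm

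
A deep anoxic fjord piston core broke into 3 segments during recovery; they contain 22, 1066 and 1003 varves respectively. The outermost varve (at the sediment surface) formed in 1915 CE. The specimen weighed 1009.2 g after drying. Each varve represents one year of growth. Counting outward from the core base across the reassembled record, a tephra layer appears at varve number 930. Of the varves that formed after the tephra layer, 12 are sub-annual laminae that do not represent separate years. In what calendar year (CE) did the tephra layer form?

766 CE

Total varves = 22 + 1066 + 1003 = 2091.
The tephra layer sits at varve 930 from the core base, so 2091 − 930 = 1161 varves formed after it.
Excluding 12 false varves: 1161 − 12 = 1149.
1915 − 1149 = 766 CE.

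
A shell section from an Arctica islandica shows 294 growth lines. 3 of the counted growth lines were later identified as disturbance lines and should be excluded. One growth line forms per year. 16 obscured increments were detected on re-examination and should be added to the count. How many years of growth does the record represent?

307 years

True growth line count = 294 − 3 + 16 = 307.
One growth line per year makes the duration 307 years.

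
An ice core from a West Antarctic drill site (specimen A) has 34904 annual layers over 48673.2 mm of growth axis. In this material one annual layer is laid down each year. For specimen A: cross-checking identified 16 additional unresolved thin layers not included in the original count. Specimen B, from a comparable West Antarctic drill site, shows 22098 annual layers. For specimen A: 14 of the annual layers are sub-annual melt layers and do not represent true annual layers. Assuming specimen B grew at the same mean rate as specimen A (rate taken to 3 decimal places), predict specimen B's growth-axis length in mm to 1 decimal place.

Specimen A: correcting the raw count gives 34904 − 14 + 16 = 34906 true annual layers.
A: Extension rate ≈ 48673.2 / 34906 = 1.394 mm/yr.
Length of B = 1.394 × 22098 = 30804.6 mm.

30804.6 mm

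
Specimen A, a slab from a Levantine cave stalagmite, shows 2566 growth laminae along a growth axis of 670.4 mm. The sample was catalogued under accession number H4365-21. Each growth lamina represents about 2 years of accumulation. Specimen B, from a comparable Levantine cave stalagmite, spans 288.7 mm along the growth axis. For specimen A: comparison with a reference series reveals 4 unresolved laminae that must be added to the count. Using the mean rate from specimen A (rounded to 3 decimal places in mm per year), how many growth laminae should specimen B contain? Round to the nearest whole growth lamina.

Specimen A: adjusted count: 2566 + 4 = 2570 growth laminae.
Specimen A: at 2 years per growth lamina, 2570 × 2 = 5140 years.
A: 670.4 mm over 5140 years gives 670.4 / 5140 ≈ 0.130 mm per year.
B spans 288.7 / 0.130 = 2220.77 years; at 2 years per growth lamina that is 2220.77 / 2 ≈ 1110 growth laminae.

1110 growth laminae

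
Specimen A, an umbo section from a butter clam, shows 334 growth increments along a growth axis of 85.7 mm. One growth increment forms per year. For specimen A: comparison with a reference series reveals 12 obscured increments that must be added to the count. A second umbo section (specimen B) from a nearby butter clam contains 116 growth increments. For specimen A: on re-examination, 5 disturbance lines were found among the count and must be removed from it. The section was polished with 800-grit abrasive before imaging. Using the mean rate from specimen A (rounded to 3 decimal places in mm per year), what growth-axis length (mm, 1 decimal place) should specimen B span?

29.1 mm

Specimen A: true growth increment count = 334 − 5 + 12 = 341.
A: 85.7 mm over 341 years gives 85.7 / 341 ≈ 0.251 mm/year.
For B, 0.251 mm/year × 116 years = 29.1 mm.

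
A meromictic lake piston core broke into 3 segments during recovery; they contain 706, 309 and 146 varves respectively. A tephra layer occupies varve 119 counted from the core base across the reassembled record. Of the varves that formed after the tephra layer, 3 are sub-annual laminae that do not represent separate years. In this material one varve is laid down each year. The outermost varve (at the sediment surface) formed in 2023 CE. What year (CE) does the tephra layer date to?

984 CE

Total varves = 706 + 309 + 146 = 1161.
The tephra layer sits at varve 119 from the core base, so 1161 − 119 = 1042 varves formed after it.
Excluding 3 false varves: 1042 − 3 = 1039.
Counting back 1039 years from 2023 CE places the tephra layer in 2023 − 1039 = 984 CE.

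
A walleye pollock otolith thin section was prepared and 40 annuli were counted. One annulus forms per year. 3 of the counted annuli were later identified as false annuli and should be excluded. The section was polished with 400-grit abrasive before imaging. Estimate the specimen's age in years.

37 years

True annulus count = 40 − 3 = 37.
One annulus per year makes the duration 37 years.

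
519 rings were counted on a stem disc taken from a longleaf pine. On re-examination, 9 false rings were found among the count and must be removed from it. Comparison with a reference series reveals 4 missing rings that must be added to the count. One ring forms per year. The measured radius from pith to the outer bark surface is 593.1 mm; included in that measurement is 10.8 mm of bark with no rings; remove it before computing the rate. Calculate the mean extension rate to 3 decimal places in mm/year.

1.133 mm/year

Adjusted count: 519 − 9 + 4 = 514 rings.
Removing the 10.8 mm offcut leaves 593.1 − 10.8 = 582.3 mm.
Mean rate = 582.3 mm / 514 years ≈ 1.133 mm/year.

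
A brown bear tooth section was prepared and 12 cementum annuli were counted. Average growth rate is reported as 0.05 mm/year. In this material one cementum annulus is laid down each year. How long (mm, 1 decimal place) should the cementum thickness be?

12 years of growth are recorded.
12 years at 0.05 mm/year gives 0.05 × 12 = 0.6 mm.

0.6 mm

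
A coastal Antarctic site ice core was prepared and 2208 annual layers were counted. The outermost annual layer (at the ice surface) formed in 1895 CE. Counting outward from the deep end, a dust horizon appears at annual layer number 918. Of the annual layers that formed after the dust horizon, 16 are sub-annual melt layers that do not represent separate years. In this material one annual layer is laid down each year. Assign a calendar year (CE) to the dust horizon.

Between annual layer 918 and the ice surface there are 2208 − 918 = 1290 annual layers.
Removing the 16 false annual layers leaves 1290 − 16 = 1274 true annual layers beyond the dust horizon.
The annual layer at the ice surface is 1895 CE, so the dust horizon dates to 1895 − 1274 = 621 CE.

621 CE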